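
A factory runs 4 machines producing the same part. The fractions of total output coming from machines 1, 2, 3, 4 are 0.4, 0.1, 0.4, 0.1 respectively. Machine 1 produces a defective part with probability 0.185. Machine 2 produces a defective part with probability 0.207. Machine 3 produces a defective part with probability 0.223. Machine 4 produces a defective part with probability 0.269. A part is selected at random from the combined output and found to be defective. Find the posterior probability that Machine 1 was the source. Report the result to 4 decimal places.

Tabulate prior·likelihood by source: [1] prior 0.4, lik 0.185, product 0.07400; [2] prior 0.1, lik 0.207, product 0.02070; [3] prior 0.4, lik 0.223, product 0.08920; [4] prior 0.1, lik 0.269, product 0.02690.
Normalizing constant = 0.21080; the posterior for Machine 1 is its product over the sum, 0.07400/0.21080 = 0.3510.

Posterior probability ≈ 0.3510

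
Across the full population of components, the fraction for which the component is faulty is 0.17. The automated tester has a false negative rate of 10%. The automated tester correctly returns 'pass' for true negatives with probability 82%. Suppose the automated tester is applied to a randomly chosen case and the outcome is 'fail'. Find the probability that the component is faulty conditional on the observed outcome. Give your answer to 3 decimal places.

P(H | E) ≈ 0.506

Let H be the event that the component is faulty. P(H) = 0.17, so P(¬H) = 0.83. With E the 'fail' result, P(E|H) = 0.9 and P(E|¬H) = 0.18.
P(E) = 0.9·0.17 + 0.18·0.83 = 0.15300 + 0.14940 = 0.30240.
By Bayes' theorem, P(H|E) = 0.15300 / 0.30240 = 0.506.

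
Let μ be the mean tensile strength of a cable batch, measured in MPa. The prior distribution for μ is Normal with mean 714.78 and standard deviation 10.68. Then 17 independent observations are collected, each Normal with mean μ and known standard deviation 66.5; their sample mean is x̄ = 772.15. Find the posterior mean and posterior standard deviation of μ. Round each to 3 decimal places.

Prior precision 1/τ₀² = 1/10.68² = 0.00876713; data precision n/σ² = 17/66.5² = 0.00384420.
Posterior precision = 0.00876713 + 0.00384420 = 0.0126113, giving posterior SD = 1/√0.0126113 = 8.905.
Posterior mean = (0.00876713·714.78 + 0.00384420·772.15) / 0.0126113 = 732.268.

Posterior mean ≈ 732.268; posterior SD ≈ 8.905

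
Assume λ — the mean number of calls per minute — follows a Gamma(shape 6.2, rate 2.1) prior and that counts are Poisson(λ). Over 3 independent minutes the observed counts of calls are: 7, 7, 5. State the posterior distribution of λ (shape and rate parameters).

Total count ∑xᵢ = 19 over n = 3 minutes.
Gamma is conjugate to the Poisson likelihood: posterior is Gamma(shape = 6.2+19 = 25.2, rate = 2.1+3 = 5.1).

Posterior: Gamma(shape=25.2, rate=5.1)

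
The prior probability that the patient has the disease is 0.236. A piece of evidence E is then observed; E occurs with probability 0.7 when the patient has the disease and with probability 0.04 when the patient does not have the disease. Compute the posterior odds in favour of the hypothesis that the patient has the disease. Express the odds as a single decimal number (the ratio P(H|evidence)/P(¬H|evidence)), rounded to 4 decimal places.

Prior odds = 0.236/(1−0.236) = 0.30890. In log-odds, ln(0.30890) = -1.1747.
Add log likelihood ratio: ln(17.500) = 2.8622.
Posterior log-odds = 1.6875, so posterior odds = exp(1.6875) = 5.4058.

Posterior odds ≈ 5.4058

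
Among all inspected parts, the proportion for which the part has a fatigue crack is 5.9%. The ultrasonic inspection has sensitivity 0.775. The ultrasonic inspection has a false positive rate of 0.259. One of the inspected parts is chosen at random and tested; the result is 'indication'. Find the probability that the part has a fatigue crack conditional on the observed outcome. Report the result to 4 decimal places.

Let H be the event that the part has a fatigue crack. P(H) = 0.059, so P(¬H) = 0.941. With E the 'indication' result, P(E|H) = 0.775 and P(E|¬H) = 0.259.
P(E) = 0.775·0.059 + 0.259·0.941 = 0.045725 + 0.24372 = 0.28944.
By Bayes' theorem, P(H|E) = 0.045725 / 0.28944 = 0.1580.

P(H | E) ≈ 0.1580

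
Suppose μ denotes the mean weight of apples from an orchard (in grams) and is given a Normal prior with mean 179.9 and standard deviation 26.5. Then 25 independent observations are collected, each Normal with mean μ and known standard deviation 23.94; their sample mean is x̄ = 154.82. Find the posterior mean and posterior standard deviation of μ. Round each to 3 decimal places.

Prior precision 1/τ₀² = 1/26.5² = 0.00142399; data precision n/σ² = 25/23.94² = 0.0436206.
Posterior precision = 0.00142399 + 0.0436206 = 0.0450446, giving posterior SD = 1/√0.0450446 = 4.712.
Posterior mean = (0.00142399·179.9 + 0.0436206·154.82) / 0.0450446 = 155.613.

Posterior mean ≈ 155.613; posterior SD ≈ 4.712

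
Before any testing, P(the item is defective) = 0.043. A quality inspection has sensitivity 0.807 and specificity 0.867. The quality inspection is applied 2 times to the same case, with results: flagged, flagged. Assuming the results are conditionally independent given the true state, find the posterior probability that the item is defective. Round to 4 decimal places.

Let H be the event that the item is defective; start with P(H) = 0.043. P('flagged'|H) = 0.807, P('flagged'|¬H) = 0.133.
Update on result 1 ('flagged'): P(H) ← 0.807·0.0430 / (0.807·0.0430 + 0.133·0.9570) = 0.034701/0.16198 = 0.2142.
Update on result 2 ('flagged'): P(H) ← 0.807·0.2142 / (0.807·0.2142 + 0.133·0.7858) = 0.17288/0.27739 = 0.6232.

Posterior P(H) ≈ 0.6232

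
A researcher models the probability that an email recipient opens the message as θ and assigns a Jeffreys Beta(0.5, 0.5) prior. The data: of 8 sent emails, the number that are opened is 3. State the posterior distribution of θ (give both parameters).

Observing 3 successes and 5 failures updates Beta(0.5, 0.5) by adding the success and failure counts to the two shape parameters: α = 0.5+3 = 3.5, β = 0.5+5 = 5.5.

Posterior: Beta(3.5, 5.5)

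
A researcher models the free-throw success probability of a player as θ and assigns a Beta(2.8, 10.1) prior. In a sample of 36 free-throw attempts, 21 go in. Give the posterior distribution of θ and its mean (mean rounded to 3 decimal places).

The binomial likelihood is conjugate to the Beta prior: with 21 successes and 15 failures, the posterior is Beta(2.8+21, 10.1+15) = Beta(23.8, 25.1).
E[θ | data] = 23.8/(23.8+25.1) = 0.487.

Posterior: Beta(23.8, 25.1); mean ≈ 0.487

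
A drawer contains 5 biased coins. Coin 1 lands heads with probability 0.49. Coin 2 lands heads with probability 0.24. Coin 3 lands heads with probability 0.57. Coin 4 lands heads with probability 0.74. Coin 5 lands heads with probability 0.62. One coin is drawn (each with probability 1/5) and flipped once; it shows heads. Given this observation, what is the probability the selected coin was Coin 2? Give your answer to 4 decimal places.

Posterior probability ≈ 0.0902

P(heads|C1) = 0.49; P(heads|C2) = 0.24; P(heads|C3) = 0.57; P(heads|C4) = 0.74; P(heads|C5) = 0.62.
Prior × likelihood for each source: 0.2·0.49=0.09800, 0.2·0.24=0.04800, 0.2·0.57=0.1140, 0.2·0.74=0.1480, 0.2·0.62=0.1240. Summing gives P(heads) = 0.53200.
P(Coin 2 | heads) = 0.04800 / 0.53200 = 0.0902.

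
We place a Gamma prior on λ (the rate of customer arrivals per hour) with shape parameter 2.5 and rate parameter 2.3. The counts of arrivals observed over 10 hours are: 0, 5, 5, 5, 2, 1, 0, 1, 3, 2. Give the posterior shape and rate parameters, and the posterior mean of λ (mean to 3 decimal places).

Total count ∑xᵢ = 24 over n = 10 hours.
Gamma is conjugate to the Poisson likelihood: posterior is Gamma(shape = 2.5+24 = 26.5, rate = 2.3+10 = 12.3).
Posterior mean = shape/rate = 26.5/12.3 = 2.154.

Posterior: Gamma(shape=26.5, rate=12.3); mean ≈ 2.154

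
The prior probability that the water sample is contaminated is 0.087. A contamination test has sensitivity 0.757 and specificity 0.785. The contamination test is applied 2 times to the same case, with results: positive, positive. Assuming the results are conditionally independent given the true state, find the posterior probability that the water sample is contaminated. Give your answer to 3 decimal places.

Let H be the event that the water sample is contaminated; start with P(H) = 0.087. P('positive'|H) = 0.757, P('positive'|¬H) = 0.215.
Update on result 1 ('positive'): P(H) ← 0.757·0.0870 / (0.757·0.0870 + 0.215·0.9130) = 0.065859/0.26215 = 0.2512.
Update on result 2 ('positive'): P(H) ← 0.757·0.2512 / (0.757·0.2512 + 0.215·0.7488) = 0.19018/0.35116 = 0.5416.

Posterior P(H) ≈ 0.542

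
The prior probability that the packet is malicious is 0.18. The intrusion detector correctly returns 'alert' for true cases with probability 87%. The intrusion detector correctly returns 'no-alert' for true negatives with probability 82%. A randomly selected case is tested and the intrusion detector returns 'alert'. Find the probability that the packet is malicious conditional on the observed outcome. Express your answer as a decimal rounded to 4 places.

Let H be the event that the packet is malicious. P(H) = 0.18, so P(¬H) = 0.82. With E the 'alert' result, P(E|H) = 0.87 and P(E|¬H) = 0.18.
P(E) = 0.87·0.18 + 0.18·0.82 = 0.15660 + 0.14760 = 0.30420.
By Bayes' theorem, P(H|E) = 0.15660 / 0.30420 = 0.5148.

P(H | E) ≈ 0.5148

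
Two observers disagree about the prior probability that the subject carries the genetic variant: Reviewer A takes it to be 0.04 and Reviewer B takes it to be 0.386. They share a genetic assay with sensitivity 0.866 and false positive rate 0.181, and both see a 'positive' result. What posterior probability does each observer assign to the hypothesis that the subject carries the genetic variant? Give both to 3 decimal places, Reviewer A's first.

P('+'|H) = 0.866, P('+'|¬H) = 0.181.
Reviewer A: numerator 0.866·0.04 = 0.034640; evidence = 0.034640+0.181·0.96 = 0.20840; posterior = 0.166.
Reviewer B: numerator 0.866·0.386 = 0.33428; evidence = 0.33428+0.181·0.614 = 0.44541; posterior = 0.750.

Reviewer A: 0.166; Reviewer B: 0.750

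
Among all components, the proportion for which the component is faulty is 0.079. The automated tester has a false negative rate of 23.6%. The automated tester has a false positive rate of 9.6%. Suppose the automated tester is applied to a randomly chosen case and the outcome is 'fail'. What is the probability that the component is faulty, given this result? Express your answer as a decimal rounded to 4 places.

Let H be the event that the component is faulty. P(H) = 0.079, so P(¬H) = 0.921. With E the 'fail' result, P(E|H) = 0.764 and P(E|¬H) = 0.096.
P(E) = 0.764·0.079 + 0.096·0.921 = 0.060356 + 0.088416 = 0.14877.
By Bayes' theorem, P(H|E) = 0.060356 / 0.14877 = 0.4057.

P(H | E) ≈ 0.4057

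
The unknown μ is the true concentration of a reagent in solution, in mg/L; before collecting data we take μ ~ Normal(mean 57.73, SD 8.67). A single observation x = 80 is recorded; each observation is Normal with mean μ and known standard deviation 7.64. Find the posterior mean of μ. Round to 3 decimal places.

Posterior mean ≈ 70.266

With known σ, the Normal prior is conjugate. Weight on the data is w = (n/σ²)/(n/σ² + 1/τ₀²) = 0.0171322/(0.0171322+0.0133034) = 0.56290.
Posterior mean = w·x̄ + (1−w)·μ₀ = 0.56290·80 + 0.43710·57.73 = 70.266.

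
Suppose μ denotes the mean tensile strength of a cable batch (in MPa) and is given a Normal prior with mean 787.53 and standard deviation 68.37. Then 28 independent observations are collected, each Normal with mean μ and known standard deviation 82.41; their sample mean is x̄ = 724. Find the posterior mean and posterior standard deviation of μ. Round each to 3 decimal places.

Posterior mean ≈ 727.134; posterior SD ≈ 15.185

With known σ, the Normal prior is conjugate. Weight on the data is w = (n/σ²)/(n/σ² + 1/τ₀²) = 0.00412286/(0.00412286+0.00021393) = 0.95067.
Posterior mean = w·x̄ + (1−w)·μ₀ = 0.95067·724 + 0.049329·787.53 = 727.134. Posterior variance = 1/(0.00412286+0.00021393) = 230.586, so SD = 15.185.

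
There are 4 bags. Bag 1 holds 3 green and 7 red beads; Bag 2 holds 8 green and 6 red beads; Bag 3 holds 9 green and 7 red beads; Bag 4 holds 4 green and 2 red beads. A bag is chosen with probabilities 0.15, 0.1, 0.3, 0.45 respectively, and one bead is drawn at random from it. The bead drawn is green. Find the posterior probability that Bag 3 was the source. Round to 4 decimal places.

P(green|Bag 1) = 0.3; P(green|Bag 2) = 0.5714; P(green|Bag 3) = 0.5625; P(green|Bag 4) = 0.6667.
Prior × likelihood for each source: 0.15·0.3=0.04500, 0.1·0.5714=0.05714, 0.3·0.5625=0.1687, 0.45·0.6667=0.3000. Summing gives P(green) = 0.57089.
P(Bag 3 | green) = 0.1687 / 0.57089 = 0.2956.

Posterior probability ≈ 0.2956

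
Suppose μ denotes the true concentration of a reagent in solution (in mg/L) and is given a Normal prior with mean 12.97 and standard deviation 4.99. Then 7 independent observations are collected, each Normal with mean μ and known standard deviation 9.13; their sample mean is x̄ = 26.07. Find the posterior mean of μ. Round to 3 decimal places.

Posterior mean ≈ 21.832

With known σ, the Normal prior is conjugate. Weight on the data is w = (n/σ²)/(n/σ² + 1/τ₀²) = 0.0839763/(0.0839763+0.0401605) = 0.67648.
Posterior mean = w·x̄ + (1−w)·μ₀ = 0.67648·26.07 + 0.32352·12.97 = 21.832.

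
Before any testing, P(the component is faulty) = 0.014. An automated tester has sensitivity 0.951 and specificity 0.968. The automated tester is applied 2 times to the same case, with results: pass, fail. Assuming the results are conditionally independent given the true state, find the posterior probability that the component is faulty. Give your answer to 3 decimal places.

With H the event that the component is faulty, the joint likelihood of the observed sequence is P(data|H) = 0.049·0.951 = 0.046599 and P(data|¬H) = 0.968·0.032 = 0.030976.
Bayes: P(H|data) = 0.014·0.046599 / (0.014·0.046599 + 0.986·0.030976) = 0.00065239/0.031195 = 0.0209.

Posterior P(H) ≈ 0.021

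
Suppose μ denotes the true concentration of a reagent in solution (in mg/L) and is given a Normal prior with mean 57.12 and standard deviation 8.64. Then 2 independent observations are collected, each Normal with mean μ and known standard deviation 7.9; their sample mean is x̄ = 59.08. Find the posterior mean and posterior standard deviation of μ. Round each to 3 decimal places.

Prior precision 1/τ₀² = 1/8.64² = 0.0133959; data precision n/σ² = 2/7.9² = 0.0320461.
Posterior precision = 0.0133959 + 0.0320461 = 0.0454421, giving posterior SD = 1/√0.0454421 = 4.691.
Posterior mean = (0.0133959·57.12 + 0.0320461·59.08) / 0.0454421 = 58.502.

Posterior mean ≈ 58.502; posterior SD ≈ 4.691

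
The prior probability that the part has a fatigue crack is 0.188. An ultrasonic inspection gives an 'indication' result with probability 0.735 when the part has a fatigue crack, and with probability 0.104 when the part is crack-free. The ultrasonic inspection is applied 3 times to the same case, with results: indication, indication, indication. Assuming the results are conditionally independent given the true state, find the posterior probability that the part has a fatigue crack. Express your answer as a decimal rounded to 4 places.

Posterior P(H) ≈ 0.9879

With H the event that the part has a fatigue crack, the joint likelihood of the observed sequence is P(data|H) = 0.735·0.735·0.735 = 0.39707 and P(data|¬H) = 0.104·0.104·0.104 = 0.0011249.
Bayes: P(H|data) = 0.188·0.39707 / (0.188·0.39707 + 0.812·0.0011249) = 0.074648/0.075562 = 0.9879.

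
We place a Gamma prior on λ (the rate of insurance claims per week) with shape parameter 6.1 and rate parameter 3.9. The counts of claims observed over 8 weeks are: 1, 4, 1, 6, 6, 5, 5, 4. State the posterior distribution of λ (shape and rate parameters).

The Poisson likelihood adds the total count to the shape and the number of exposure periods to the rate. Here ∑xᵢ = 32 and n = 8, so shape 6.1→38.1 and rate 3.9→11.9.

Posterior: Gamma(shape=38.1, rate=11.9)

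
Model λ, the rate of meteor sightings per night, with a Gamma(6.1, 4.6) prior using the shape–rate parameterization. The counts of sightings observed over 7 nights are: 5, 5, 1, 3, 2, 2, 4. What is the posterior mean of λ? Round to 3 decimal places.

Posterior mean ≈ 2.422

Total count ∑xᵢ = 22 over n = 7 nights.
Gamma is conjugate to the Poisson likelihood: posterior is Gamma(shape = 6.1+22 = 28.1, rate = 4.6+7 = 11.6).
Posterior mean = shape/rate = 28.1/11.6 = 2.422.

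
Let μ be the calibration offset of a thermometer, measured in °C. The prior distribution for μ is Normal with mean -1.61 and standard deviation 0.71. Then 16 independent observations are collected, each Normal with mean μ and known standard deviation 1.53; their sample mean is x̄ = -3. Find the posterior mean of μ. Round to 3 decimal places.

With known σ, the Normal prior is conjugate. Weight on the data is w = (n/σ²)/(n/σ² + 1/τ₀²) = 6.83498/(6.83498+1.98373) = 0.77505.
Posterior mean = w·x̄ + (1−w)·μ₀ = 0.77505·-3 + 0.22495·-1.61 = -2.687.

Posterior mean ≈ -2.687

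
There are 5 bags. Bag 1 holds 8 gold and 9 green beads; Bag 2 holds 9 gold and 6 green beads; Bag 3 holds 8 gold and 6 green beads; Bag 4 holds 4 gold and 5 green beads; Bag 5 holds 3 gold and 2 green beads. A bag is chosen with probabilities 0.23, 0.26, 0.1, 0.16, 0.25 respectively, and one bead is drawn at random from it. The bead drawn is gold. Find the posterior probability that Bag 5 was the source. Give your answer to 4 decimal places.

Tabulate prior·likelihood by source: [1] prior 0.23, lik 0.4706, product 0.1082; [2] prior 0.26, lik 0.6, product 0.1560; [3] prior 0.1, lik 0.5714, product 0.05714; [4] prior 0.16, lik 0.4444, product 0.07111; [5] prior 0.25, lik 0.6, product 0.1500.
Normalizing constant = 0.54249; the posterior for Bag 5 is its product over the sum, 0.1500/0.54249 = 0.2765.

Posterior probability ≈ 0.2765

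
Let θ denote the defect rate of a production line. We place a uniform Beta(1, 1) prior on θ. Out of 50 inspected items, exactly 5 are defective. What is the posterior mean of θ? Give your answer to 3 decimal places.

The binomial likelihood is conjugate to the Beta prior: with 5 successes and 45 failures, the posterior is Beta(1+5, 1+45) = Beta(6, 46).
Posterior mean = α/(α+β) = 6/52 = 0.115.

Posterior mean ≈ 0.115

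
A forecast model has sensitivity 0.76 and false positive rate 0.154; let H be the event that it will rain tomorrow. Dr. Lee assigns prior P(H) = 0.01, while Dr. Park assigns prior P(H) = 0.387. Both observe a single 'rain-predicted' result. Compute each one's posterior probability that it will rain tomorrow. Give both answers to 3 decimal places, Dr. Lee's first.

P('+'|H) = 0.76, P('+'|¬H) = 0.154.
Dr. Lee: numerator 0.76·0.01 = 0.0076000; evidence = 0.0076000+0.154·0.99 = 0.16006; posterior = 0.047.
Dr. Park: numerator 0.76·0.387 = 0.29412; evidence = 0.29412+0.154·0.613 = 0.38852; posterior = 0.757.

Dr. Lee: 0.047; Dr. Park: 0.757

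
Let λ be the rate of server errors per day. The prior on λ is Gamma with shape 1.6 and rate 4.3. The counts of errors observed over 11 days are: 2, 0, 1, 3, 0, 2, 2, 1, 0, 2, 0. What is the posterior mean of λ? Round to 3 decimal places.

Total count ∑xᵢ = 13 over n = 11 days.
Gamma is conjugate to the Poisson likelihood: posterior is Gamma(shape = 1.6+13 = 14.6, rate = 4.3+11 = 15.3).
Posterior mean = shape/rate = 14.6/15.3 = 0.954.

Posterior mean ≈ 0.954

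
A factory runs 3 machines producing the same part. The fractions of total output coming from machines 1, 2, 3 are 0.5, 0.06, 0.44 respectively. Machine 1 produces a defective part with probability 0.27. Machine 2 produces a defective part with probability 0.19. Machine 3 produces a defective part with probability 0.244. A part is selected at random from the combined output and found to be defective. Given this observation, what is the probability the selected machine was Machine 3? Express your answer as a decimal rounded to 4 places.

Tabulate prior·likelihood by source: [1] prior 0.5, lik 0.27, product 0.1350; [2] prior 0.06, lik 0.19, product 0.01140; [3] prior 0.44, lik 0.244, product 0.1074.
Normalizing constant = 0.25376; the posterior for Machine 3 is its product over the sum, 0.1074/0.25376 = 0.4231.

Posterior probability ≈ 0.4231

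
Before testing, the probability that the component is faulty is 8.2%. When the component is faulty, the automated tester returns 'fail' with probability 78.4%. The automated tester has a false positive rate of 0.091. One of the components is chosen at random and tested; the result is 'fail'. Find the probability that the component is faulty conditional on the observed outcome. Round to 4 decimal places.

P(H | E) ≈ 0.4349

Let H be the event that the component is faulty. P(H) = 0.082, so P(¬H) = 0.918. With E the 'fail' result, P(E|H) = 0.784 and P(E|¬H) = 0.091.
P(E) = 0.784·0.082 + 0.091·0.918 = 0.064288 + 0.083538 = 0.14783.
By Bayes' theorem, P(H|E) = 0.064288 / 0.14783 = 0.4349.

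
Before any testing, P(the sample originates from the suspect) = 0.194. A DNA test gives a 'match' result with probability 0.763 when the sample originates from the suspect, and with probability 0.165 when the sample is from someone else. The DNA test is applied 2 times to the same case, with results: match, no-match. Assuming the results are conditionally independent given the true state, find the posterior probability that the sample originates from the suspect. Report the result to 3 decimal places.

Posterior P(H) ≈ 0.240

Let H be the event that the sample originates from the suspect; start with P(H) = 0.194. P('match'|H) = 0.763, P('match'|¬H) = 0.165.
Update on result 1 ('match'): P(H) ← 0.763·0.1940 / (0.763·0.1940 + 0.165·0.8060) = 0.14802/0.28101 = 0.5267.
Update on result 2 ('no-match'): P(H) ← 0.237·0.5267 / (0.237·0.5267 + 0.835·0.4733) = 0.12484/0.52001 = 0.2401.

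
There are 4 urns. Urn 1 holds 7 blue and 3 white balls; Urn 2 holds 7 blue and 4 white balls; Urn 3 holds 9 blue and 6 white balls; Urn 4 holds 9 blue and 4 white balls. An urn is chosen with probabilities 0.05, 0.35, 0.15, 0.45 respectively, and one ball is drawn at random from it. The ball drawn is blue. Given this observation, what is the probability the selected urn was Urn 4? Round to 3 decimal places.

P(blue|Urn 1) = 0.7; P(blue|Urn 2) = 0.6364; P(blue|Urn 3) = 0.6; P(blue|Urn 4) = 0.6923.
Prior × likelihood for each source: 0.05·0.7=0.03500, 0.35·0.6364=0.2227, 0.15·0.6=0.09000, 0.45·0.6923=0.3115. Summing gives P(blue) = 0.65927.
P(Urn 4 | blue) = 0.3115 / 0.65927 = 0.473.

Posterior probability ≈ 0.473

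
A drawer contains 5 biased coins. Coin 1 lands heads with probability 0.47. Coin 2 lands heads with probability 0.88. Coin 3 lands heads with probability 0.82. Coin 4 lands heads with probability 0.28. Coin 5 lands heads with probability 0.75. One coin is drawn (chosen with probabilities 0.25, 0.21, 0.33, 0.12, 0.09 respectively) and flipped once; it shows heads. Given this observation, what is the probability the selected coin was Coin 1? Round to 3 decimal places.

Posterior probability ≈ 0.174

Tabulate prior·likelihood by source: [1] prior 0.25, lik 0.47, product 0.1175; [2] prior 0.21, lik 0.88, product 0.1848; [3] prior 0.33, lik 0.82, product 0.2706; [4] prior 0.12, lik 0.28, product 0.03360; [5] prior 0.09, lik 0.75, product 0.06750.
Normalizing constant = 0.67400; the posterior for Coin 1 is its product over the sum, 0.1175/0.67400 = 0.174.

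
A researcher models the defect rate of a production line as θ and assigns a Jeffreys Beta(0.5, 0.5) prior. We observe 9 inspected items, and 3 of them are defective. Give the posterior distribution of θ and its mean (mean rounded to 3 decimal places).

Posterior: Beta(3.5, 6.5); mean ≈ 0.350

Observing 3 successes and 6 failures updates Beta(0.5, 0.5) by adding the success and failure counts to the two shape parameters: α = 0.5+3 = 3.5, β = 0.5+6 = 6.5.
Posterior mean = α/(α+β) = 3.5/10 = 0.350.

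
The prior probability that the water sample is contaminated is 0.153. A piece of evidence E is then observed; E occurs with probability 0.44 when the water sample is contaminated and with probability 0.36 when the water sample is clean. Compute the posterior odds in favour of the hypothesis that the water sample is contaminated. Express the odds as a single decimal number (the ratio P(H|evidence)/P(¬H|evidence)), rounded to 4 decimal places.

Prior odds = 0.153/(1−0.153) = 0.18064.
Likelihood ratio for E = 0.44/0.36 = 1.2222.
Posterior odds = prior odds × LR = 0.22078.

Posterior odds ≈ 0.2208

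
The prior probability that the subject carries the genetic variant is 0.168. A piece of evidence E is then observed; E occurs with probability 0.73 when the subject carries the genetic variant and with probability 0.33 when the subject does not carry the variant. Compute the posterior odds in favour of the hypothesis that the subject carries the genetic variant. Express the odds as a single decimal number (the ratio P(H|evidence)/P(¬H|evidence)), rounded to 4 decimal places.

Prior odds = 0.168/(1−0.168) = 0.20192. In log-odds, ln(0.20192) = -1.5999.
Add log likelihood ratio: ln(2.2121) = 0.79395.
Posterior log-odds = -0.80592, so posterior odds = exp(-0.80592) = 0.44668.

Posterior odds ≈ 0.4467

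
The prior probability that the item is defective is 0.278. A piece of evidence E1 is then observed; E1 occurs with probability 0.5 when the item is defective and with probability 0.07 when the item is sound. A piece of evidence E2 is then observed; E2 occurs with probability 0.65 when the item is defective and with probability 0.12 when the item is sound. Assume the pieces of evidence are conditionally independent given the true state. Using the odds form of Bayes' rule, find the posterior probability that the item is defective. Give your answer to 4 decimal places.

Prior odds = 0.278/(1−0.278) = 0.38504.
Likelihood ratio for E1 = 0.5/0.07 = 7.1429.
Likelihood ratio for E2 = 0.65/0.12 = 5.4167.
Posterior odds = prior odds × LR₁ × LR₂ = 14.897.
Posterior probability = odds/(1+odds) = 14.897/15.897 = 0.9371.

Posterior probability ≈ 0.9371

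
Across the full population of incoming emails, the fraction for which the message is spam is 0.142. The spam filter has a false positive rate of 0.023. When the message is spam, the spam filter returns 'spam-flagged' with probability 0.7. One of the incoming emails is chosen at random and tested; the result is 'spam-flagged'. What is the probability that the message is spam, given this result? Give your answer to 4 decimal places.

P(H | E) ≈ 0.8344

Let H be the event that the message is spam. P(H) = 0.142, so P(¬H) = 0.858. With E the 'spam-flagged' result, P(E|H) = 0.7 and P(E|¬H) = 0.023.
P(E) = 0.7·0.142 + 0.023·0.858 = 0.099400 + 0.019734 = 0.11913.
By Bayes' theorem, P(H|E) = 0.099400 / 0.11913 = 0.8344.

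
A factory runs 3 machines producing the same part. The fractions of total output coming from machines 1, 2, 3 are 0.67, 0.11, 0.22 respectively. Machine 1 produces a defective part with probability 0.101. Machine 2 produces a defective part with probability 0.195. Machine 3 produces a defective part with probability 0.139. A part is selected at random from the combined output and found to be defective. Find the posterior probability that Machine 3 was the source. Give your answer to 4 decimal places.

Posterior probability ≈ 0.2555

P(defective|M1) = 0.101; P(defective|M2) = 0.195; P(defective|M3) = 0.139.
Prior × likelihood for each source: 0.67·0.101=0.06767, 0.11·0.195=0.02145, 0.22·0.139=0.03058. Summing gives P(defective) = 0.11970.
P(Machine 3 | defective) = 0.03058 / 0.11970 = 0.2555.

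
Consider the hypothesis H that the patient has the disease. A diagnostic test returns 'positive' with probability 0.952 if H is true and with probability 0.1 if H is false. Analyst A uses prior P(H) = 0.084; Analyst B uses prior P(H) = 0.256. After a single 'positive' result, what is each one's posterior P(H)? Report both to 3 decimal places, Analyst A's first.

Analyst A: 0.466; Analyst B: 0.766

The likelihood ratio for a 'positive' result is 0.952/0.1 = 9.5200.
Analyst A: prior odds 0.084/0.916 = 0.091703; posterior odds 0.87301; posterior probability 0.466.
Analyst B: prior odds 0.256/0.744 = 0.34409; posterior odds 3.2757; posterior probability 0.766.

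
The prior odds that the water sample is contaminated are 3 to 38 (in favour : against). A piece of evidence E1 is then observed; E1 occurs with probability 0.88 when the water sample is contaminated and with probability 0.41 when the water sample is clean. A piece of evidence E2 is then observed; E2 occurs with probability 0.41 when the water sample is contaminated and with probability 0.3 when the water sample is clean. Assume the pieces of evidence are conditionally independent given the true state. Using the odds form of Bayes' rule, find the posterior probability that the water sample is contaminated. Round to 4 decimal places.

Posterior probability ≈ 0.1880

Prior odds = 3/38 = 0.078947. In log-odds, ln(0.078947) = -2.5390.
Add log likelihood ratios: ln(2.1463) + ln(1.3667) = 1.0761.
Posterior log-odds = -1.4628, so posterior odds = exp(-1.4628) = 0.23158. Converting, P(H|E) = 0.23158/1.2316 = 0.1880.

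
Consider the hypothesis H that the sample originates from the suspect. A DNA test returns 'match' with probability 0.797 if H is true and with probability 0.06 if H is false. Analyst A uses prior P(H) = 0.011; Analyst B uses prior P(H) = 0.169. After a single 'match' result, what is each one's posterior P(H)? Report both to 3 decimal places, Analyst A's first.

Analyst A: 0.129; Analyst B: 0.730

The likelihood ratio for a 'match' result is 0.797/0.06 = 13.283.
Analyst A: prior odds 0.011/0.989 = 0.011122; posterior odds 0.14774; posterior probability 0.129.
Analyst B: prior odds 0.169/0.831 = 0.20337; posterior odds 2.7014; posterior probability 0.730.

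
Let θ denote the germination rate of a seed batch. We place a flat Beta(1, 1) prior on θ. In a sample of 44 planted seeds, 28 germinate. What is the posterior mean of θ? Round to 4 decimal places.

The binomial likelihood is conjugate to the Beta prior: with 28 successes and 16 failures, the posterior is Beta(1+28, 1+16) = Beta(29, 17).
Posterior mean = α/(α+β) = 29/46 = 0.6304.

Posterior mean ≈ 0.6304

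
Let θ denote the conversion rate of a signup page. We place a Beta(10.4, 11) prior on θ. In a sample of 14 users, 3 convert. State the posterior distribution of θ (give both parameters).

Posterior: Beta(13.4, 22)

The binomial likelihood is conjugate to the Beta prior: with 3 successes and 11 failures, the posterior is Beta(10.4+3, 11+11) = Beta(13.4, 22).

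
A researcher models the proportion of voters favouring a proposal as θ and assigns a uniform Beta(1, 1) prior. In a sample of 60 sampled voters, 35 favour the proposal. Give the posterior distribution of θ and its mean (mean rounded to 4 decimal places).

Observing 35 successes and 25 failures updates Beta(1, 1) by adding the success and failure counts to the two shape parameters: α = 1+35 = 36, β = 1+25 = 26.
Posterior mean = α/(α+β) = 36/62 = 0.5806.

Posterior: Beta(36, 26); mean ≈ 0.5806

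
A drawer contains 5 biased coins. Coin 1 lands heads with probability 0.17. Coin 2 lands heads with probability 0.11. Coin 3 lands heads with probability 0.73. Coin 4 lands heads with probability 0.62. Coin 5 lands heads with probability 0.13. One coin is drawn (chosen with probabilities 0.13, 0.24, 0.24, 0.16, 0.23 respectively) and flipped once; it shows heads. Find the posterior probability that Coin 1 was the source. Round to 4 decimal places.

P(heads|C1) = 0.17; P(heads|C2) = 0.11; P(heads|C3) = 0.73; P(heads|C4) = 0.62; P(heads|C5) = 0.13.
Prior × likelihood for each source: 0.13·0.17=0.02210, 0.24·0.11=0.02640, 0.24·0.73=0.1752, 0.16·0.62=0.09920, 0.23·0.13=0.02990. Summing gives P(heads) = 0.35280.
P(Coin 1 | heads) = 0.02210 / 0.35280 = 0.0626.

Posterior probability ≈ 0.0626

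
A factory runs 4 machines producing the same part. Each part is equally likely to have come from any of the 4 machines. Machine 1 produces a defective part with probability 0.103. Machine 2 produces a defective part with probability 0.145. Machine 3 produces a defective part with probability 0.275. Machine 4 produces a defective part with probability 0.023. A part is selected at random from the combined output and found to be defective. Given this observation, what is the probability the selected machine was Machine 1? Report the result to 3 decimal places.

Tabulate prior·likelihood by source: [1] prior 0.25, lik 0.103, product 0.02575; [2] prior 0.25, lik 0.145, product 0.03625; [3] prior 0.25, lik 0.275, product 0.06875; [4] prior 0.25, lik 0.023, product 0.005750.
Normalizing constant = 0.13650; the posterior for Machine 1 is its product over the sum, 0.02575/0.13650 = 0.189.

Posterior probability ≈ 0.189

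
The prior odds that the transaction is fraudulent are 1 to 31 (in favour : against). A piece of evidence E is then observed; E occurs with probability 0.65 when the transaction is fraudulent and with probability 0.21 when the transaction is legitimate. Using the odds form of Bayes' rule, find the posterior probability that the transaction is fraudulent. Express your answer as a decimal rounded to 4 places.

Prior odds = 1/31 = 0.032258.
Likelihood ratio for E = 0.65/0.21 = 3.0952.
Posterior odds = prior odds × LR = 0.099846.
Posterior probability = odds/(1+odds) = 0.099846/1.0998 = 0.0908.

Posterior probability ≈ 0.0908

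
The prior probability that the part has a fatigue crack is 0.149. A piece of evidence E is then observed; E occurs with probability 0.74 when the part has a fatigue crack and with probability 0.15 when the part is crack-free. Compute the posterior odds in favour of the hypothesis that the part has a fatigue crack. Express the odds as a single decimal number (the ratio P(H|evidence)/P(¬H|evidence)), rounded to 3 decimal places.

Posterior odds ≈ 0.864

Prior odds = 0.149/(1−0.149) = 0.17509.
Likelihood ratio for E = 0.74/0.15 = 4.9333.
Posterior odds = prior odds × LR = 0.86377.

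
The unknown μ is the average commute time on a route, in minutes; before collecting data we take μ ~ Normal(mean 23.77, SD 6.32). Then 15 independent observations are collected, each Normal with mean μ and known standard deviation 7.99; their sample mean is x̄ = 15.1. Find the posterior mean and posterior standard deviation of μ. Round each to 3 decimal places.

Posterior mean ≈ 15.935; posterior SD ≈ 1.961

Prior precision 1/τ₀² = 1/6.32² = 0.0250361; data precision n/σ² = 15/7.99² = 0.234962.
Posterior precision = 0.0250361 + 0.234962 = 0.259998, giving posterior SD = 1/√0.259998 = 1.961.
Posterior mean = (0.0250361·23.77 + 0.234962·15.1) / 0.259998 = 15.935.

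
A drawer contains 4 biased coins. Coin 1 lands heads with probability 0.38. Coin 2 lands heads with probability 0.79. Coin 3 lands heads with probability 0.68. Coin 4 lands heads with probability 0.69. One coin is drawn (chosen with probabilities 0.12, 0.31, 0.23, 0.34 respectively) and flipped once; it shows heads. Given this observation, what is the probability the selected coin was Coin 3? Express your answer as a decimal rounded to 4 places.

P(heads|C1) = 0.38; P(heads|C2) = 0.79; P(heads|C3) = 0.68; P(heads|C4) = 0.69.
Prior × likelihood for each source: 0.12·0.38=0.04560, 0.31·0.79=0.2449, 0.23·0.68=0.1564, 0.34·0.69=0.2346. Summing gives P(heads) = 0.68150.
P(Coin 3 | heads) = 0.1564 / 0.68150 = 0.2295.

Posterior probability ≈ 0.2295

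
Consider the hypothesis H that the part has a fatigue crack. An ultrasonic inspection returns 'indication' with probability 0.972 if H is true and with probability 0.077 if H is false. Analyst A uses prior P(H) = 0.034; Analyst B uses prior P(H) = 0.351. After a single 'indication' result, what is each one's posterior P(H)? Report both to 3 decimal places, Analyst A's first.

Analyst A: 0.308; Analyst B: 0.872

The likelihood ratio for an 'indication' result is 0.972/0.077 = 12.623.
Analyst A: prior odds 0.034/0.966 = 0.035197; posterior odds 0.44430; posterior probability 0.308.
Analyst B: prior odds 0.351/0.649 = 0.54083; posterior odds 6.8271; posterior probability 0.872.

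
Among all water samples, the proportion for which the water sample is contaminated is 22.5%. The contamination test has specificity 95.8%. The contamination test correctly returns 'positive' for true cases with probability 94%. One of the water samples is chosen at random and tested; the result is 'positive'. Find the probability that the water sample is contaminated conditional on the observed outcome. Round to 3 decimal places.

P(H | E) ≈ 0.867

Write H for 'the water sample is contaminated'. Prior odds H:¬H = 0.225/0.775 = 0.29032. For the 'positive' outcome, the likelihood ratio is 0.94/0.042 = 22.381.
Posterior odds = 0.29032 × 22.381 = 6.4977, so P(H|E) = 6.4977/(1+6.4977) = 0.867.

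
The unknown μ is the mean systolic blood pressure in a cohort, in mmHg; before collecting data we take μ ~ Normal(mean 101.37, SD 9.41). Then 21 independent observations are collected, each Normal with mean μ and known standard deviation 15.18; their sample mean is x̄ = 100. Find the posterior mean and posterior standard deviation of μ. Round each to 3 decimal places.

With known σ, the Normal prior is conjugate. Weight on the data is w = (n/σ²)/(n/σ² + 1/τ₀²) = 0.0911330/(0.0911330+0.0112933) = 0.88974.
Posterior mean = w·x̄ + (1−w)·μ₀ = 0.88974·100 + 0.11026·101.37 = 100.151. Posterior variance = 1/(0.0911330+0.0112933) = 9.76312, so SD = 3.125.

Posterior mean ≈ 100.151; posterior SD ≈ 3.125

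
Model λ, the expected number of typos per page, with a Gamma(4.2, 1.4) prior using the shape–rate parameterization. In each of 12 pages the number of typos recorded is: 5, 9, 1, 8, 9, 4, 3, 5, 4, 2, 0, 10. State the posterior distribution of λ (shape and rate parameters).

Posterior: Gamma(shape=64.2, rate=13.4)

The Poisson likelihood adds the total count to the shape and the number of exposure periods to the rate. Here ∑xᵢ = 60 and n = 12, so shape 4.2→64.2 and rate 1.4→13.4.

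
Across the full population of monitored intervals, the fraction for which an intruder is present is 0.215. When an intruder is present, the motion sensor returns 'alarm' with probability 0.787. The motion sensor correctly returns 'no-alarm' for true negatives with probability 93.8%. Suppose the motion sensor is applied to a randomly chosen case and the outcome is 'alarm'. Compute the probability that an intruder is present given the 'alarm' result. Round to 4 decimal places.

Let H be the event that an intruder is present. P(H) = 0.215, so P(¬H) = 0.785. With E the 'alarm' result, P(E|H) = 0.787 and P(E|¬H) = 0.062.
P(E) = 0.787·0.215 + 0.062·0.785 = 0.16920 + 0.048670 = 0.21787.
By Bayes' theorem, P(H|E) = 0.16920 / 0.21787 = 0.7766.

P(H | E) ≈ 0.7766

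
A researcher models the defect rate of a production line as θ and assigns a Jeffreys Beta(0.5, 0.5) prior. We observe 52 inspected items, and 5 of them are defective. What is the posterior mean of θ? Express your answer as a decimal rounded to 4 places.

Posterior mean ≈ 0.1038

The binomial likelihood is conjugate to the Beta prior: with 5 successes and 47 failures, the posterior is Beta(0.5+5, 0.5+47) = Beta(5.5, 47.5).
Posterior mean = α/(α+β) = 5.5/53 = 0.1038.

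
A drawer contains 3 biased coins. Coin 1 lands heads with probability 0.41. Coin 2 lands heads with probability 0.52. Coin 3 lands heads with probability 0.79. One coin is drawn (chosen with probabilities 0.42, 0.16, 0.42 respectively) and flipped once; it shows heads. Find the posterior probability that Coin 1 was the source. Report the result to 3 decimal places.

P(heads|C1) = 0.41; P(heads|C2) = 0.52; P(heads|C3) = 0.79.
Prior × likelihood for each source: 0.42·0.41=0.1722, 0.16·0.52=0.08320, 0.42·0.79=0.3318. Summing gives P(heads) = 0.58720.
P(Coin 1 | heads) = 0.1722 / 0.58720 = 0.293.

Posterior probability ≈ 0.293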